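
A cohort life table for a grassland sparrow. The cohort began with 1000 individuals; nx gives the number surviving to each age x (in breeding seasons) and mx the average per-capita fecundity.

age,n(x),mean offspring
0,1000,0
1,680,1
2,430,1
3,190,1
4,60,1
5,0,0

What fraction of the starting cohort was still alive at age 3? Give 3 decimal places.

0.190

l_3 = n_3/n_0 = 190/1000 = 0.19 → 0.190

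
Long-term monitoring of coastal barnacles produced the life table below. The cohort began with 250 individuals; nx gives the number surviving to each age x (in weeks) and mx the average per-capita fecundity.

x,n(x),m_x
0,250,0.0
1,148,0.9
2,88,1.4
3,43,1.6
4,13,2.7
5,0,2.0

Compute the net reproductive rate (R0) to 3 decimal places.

1.441

lx = nx/n0 = nx/250: 1, 0.592, 0.352, 0.172, 0.052, 0
lx·mx by age: 0, 0.5328, 0.4928, 0.2752, 0.1404, 0
R0 = Σ lx·mx = 1.4412 → 1.441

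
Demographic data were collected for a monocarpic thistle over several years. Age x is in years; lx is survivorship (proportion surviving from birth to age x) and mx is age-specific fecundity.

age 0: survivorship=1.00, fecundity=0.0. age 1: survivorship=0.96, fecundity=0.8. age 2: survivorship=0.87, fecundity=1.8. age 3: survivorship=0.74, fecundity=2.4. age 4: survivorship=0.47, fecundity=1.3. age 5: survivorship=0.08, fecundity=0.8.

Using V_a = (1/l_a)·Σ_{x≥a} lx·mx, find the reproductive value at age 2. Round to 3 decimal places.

lx·mx for x ≥ 2: 1.566, 1.776, 0.611, 0.064 → sum = 4.017
V_2 = 4.017 / l_2 = 4.017 / 0.87 = 4.617241… → 4.617

4.617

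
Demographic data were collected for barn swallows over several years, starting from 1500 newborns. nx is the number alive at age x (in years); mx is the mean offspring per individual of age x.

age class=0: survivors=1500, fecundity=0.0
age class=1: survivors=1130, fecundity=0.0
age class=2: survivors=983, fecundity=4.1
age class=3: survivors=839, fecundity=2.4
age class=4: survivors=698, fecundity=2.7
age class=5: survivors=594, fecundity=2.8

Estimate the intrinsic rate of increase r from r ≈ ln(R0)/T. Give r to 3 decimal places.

lx = nx/n0 = nx/1500: 1, 0.75333…, 0.65533…, 0.55933…, 0.46533…, 0.396
R0 = Σ lx·mx = 0 + 0 + 2.68687… + 1.3424… + 1.2564… + 1.1088 = 6.394467…
Σ x·lx·mx = 19.970533…; T = 19.970533…/6.394467… = 3.1231…
r ≈ ln(R0)/T = ln(6.394467…)/3.1231… = 0.5941… → 0.594

0.594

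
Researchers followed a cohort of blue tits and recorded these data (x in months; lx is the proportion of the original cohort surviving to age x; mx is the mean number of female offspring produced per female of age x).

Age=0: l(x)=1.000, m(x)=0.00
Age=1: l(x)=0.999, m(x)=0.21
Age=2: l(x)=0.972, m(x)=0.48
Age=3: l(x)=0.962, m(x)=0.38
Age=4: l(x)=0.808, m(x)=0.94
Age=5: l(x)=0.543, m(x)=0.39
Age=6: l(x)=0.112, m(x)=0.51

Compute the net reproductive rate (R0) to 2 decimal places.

2.07

lx·mx by age: 0, 0.20979, 0.46656, 0.36556, 0.75952, 0.21177, 0.05712
R0 = Σ lx·mx = 2.07032 → 2.07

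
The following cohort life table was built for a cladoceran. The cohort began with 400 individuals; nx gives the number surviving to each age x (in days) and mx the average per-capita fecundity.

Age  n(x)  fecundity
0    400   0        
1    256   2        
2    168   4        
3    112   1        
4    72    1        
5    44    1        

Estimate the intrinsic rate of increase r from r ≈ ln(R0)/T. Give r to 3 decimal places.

0.660

lx = nx/n0 = nx/400: 1, 0.64, 0.42, 0.28, 0.18, 0.11
R0 = Σ lx·mx = 0 + 1.28 + 1.68 + 0.28 + 0.18 + 0.11 = 3.53
Σ x·lx·mx = 6.75; T = 6.75/3.53 = 1.91218…
r ≈ ln(R0)/T = ln(3.53)/1.91218… = 0.65961… → 0.660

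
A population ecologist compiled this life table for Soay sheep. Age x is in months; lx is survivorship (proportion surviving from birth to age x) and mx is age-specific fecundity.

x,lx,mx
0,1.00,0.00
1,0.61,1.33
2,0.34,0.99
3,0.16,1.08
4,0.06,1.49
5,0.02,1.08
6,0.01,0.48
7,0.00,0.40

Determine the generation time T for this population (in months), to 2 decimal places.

lx·mx: 0, 0.8113, 0.3366, 0.1728, 0.0894, 0.0216, 0.0048, 0 → R0 = 1.4365
x·lx·mx: 0, 0.8113, 0.6732, 0.5184, 0.3576, 0.108, 0.0288, 0 → Σ = 2.4973
T = 2.4973 / 1.4365 = 1.738462… → 1.74

1.74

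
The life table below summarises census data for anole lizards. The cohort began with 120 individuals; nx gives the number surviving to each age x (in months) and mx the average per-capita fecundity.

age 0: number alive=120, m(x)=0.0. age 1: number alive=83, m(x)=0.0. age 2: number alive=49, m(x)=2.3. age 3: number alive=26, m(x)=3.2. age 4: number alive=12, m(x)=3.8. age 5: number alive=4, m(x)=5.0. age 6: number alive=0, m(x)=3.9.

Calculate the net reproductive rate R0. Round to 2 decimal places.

2.18

lx = nx/n0 = nx/120: 1, 0.69167…, 0.40833…, 0.21667…, 0.1, 0.03333…, 0
lx·mx by age: 0, 0, 0.939167…, 0.693333…, 0.38, 0.166667…, 0
R0 = Σ lx·mx = 2.179167… → 2.18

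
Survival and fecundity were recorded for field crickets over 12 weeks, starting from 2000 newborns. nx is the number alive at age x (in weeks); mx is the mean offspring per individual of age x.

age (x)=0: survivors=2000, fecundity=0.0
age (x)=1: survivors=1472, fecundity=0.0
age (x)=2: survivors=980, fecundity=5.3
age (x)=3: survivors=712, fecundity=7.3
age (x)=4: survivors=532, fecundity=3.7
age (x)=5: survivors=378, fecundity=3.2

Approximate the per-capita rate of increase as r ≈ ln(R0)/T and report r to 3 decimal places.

lx = nx/n0 = nx/2000: 1, 0.736, 0.49, 0.356, 0.266, 0.189
R0 = Σ lx·mx = 0 + 0 + 2.597 + 2.5988 + 0.9842 + 0.6048 = 6.7848
Σ x·lx·mx = 19.9512; T = 19.9512/6.7848 = 2.94057…
r ≈ ln(R0)/T = ln(6.7848)/2.94057… = 0.65113… → 0.651

0.651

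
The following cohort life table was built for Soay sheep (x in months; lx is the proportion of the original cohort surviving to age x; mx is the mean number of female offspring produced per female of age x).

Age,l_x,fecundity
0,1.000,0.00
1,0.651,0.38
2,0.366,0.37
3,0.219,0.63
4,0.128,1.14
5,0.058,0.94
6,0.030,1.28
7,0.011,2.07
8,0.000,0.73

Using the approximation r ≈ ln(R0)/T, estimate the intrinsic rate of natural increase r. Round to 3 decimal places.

R0 = Σ lx·mx = 0 + 0.24738 + 0.13542 + 0.13797 + 0.14592 + 0.05452 + 0.0384 + 0.02277 + 0 = 0.78238
Σ x·lx·mx = 2.1782; T = 2.1782/0.78238 = 2.78407…
r ≈ ln(R0)/T = ln(0.78238)/2.78407… = -0.08815… → -0.088

-0.088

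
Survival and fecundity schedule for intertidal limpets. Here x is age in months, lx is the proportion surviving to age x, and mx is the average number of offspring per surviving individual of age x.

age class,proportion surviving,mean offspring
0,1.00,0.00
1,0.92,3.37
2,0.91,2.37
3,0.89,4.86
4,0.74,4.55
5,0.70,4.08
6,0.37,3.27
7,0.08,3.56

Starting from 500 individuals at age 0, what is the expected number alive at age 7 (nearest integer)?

Expected survivors = N0 · l_7 = 500 × 0.08 = 40 → 40

40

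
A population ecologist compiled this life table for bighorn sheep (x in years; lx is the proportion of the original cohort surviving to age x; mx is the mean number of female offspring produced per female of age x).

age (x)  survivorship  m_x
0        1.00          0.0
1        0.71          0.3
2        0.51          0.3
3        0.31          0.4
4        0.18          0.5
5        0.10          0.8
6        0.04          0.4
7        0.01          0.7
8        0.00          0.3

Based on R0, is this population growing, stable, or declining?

declining

R0 = Σ lx·mx = 0 + 0.213 + 0.153 + 0.124 + 0.09 + 0.08 + 0.016 + 0.007 + 0 = 0.683
R0 < 1, so the population is declining.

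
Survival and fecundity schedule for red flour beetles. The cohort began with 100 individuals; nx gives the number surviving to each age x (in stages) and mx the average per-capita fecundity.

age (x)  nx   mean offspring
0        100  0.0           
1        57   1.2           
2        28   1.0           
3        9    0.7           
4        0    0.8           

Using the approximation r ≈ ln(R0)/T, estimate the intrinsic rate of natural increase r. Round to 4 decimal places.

0.0191

lx = nx/n0 = nx/100: 1, 0.57, 0.28, 0.09, 0
R0 = Σ lx·mx = 0 + 0.684 + 0.28 + 0.063 + 0 = 1.027
Σ x·lx·mx = 1.433; T = 1.433/1.027 = 1.39533…
r ≈ ln(R0)/T = ln(1.027)/1.39533… = 0.019094… → 0.0191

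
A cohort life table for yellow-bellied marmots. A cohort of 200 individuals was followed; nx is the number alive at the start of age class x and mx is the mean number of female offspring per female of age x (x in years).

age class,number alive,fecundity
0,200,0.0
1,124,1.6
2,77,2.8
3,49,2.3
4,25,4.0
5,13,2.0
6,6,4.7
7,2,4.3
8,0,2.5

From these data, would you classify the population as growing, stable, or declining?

growing

lx = nx/n0 = nx/200: 1, 0.62, 0.385, 0.245, 0.125, 0.065, 0.03, 0.01, 0
R0 = Σ lx·mx = 0 + 0.992 + 1.078 + 0.5635 + 0.5 + 0.13 + 0.141 + 0.043 + 0 = 3.4475
R0 > 1, so the population is growing.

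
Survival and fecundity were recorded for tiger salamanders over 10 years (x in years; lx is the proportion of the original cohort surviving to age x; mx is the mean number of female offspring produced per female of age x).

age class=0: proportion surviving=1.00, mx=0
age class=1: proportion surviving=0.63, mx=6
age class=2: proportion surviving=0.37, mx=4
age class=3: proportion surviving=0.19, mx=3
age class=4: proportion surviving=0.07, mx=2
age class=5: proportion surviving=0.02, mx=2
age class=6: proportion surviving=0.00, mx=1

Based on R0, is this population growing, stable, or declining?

R0 = Σ lx·mx = 0 + 3.78 + 1.48 + 0.57 + 0.14 + 0.04 + 0 = 6.01
R0 > 1, so the population is growing.

growing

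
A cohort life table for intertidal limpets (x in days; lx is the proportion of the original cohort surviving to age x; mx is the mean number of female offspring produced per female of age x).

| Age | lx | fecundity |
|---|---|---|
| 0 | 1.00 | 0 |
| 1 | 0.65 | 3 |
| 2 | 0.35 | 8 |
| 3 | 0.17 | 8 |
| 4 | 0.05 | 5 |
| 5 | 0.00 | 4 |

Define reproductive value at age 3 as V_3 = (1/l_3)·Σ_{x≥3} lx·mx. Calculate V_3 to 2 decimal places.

lx·mx for x ≥ 3: 1.36, 0.25, 0 → sum = 1.61
V_3 = 1.61 / l_3 = 1.61 / 0.17 = 9.470588… → 9.47

9.47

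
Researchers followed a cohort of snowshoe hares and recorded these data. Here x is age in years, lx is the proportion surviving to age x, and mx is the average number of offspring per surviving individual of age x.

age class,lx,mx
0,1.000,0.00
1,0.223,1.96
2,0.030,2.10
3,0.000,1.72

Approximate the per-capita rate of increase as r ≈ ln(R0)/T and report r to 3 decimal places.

R0 = Σ lx·mx = 0 + 0.43708 + 0.063 + 0 = 0.50008
Σ x·lx·mx = 0.56308; T = 0.56308/0.50008 = 1.12598…
r ≈ ln(R0)/T = ln(0.50008)/1.12598… = -0.61545… → -0.615

-0.615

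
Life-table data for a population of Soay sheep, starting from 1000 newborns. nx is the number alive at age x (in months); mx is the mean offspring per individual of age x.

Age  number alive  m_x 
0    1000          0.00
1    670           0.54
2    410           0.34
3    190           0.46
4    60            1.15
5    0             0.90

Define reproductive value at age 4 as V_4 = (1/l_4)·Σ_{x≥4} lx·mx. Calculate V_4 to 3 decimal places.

lx = nx/n0 = nx/1000: 1, 0.67, 0.41, 0.19, 0.06, 0
lx·mx for x ≥ 4: 0.069, 0 → sum = 0.069
V_4 = 0.069 / l_4 = 0.069 / 0.06 = 1.15 → 1.150

1.150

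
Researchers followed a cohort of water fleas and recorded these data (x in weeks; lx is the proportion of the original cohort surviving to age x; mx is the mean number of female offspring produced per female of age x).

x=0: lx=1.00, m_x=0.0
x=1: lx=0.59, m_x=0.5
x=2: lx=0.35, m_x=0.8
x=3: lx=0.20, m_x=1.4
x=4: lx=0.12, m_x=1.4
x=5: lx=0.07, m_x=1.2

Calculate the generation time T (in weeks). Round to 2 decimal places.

lx·mx: 0, 0.295, 0.28, 0.28, 0.168, 0.084 → R0 = 1.107
x·lx·mx: 0, 0.295, 0.56, 0.84, 0.672, 0.42 → Σ = 2.787
T = 2.787 / 1.107 = 2.517615… → 2.52

2.52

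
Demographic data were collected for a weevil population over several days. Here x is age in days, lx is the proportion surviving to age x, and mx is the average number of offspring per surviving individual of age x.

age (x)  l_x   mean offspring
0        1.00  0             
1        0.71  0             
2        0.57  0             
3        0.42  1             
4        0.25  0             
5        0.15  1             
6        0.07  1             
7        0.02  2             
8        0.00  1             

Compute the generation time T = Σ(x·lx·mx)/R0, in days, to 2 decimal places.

3.99

lx·mx: 0, 0, 0, 0.42, 0, 0.15, 0.07, 0.04, 0 → R0 = 0.68
x·lx·mx: 0, 0, 0, 1.26, 0, 0.75, 0.42, 0.28, 0 → Σ = 2.71
T = 2.71 / 0.68 = 3.985294… → 3.99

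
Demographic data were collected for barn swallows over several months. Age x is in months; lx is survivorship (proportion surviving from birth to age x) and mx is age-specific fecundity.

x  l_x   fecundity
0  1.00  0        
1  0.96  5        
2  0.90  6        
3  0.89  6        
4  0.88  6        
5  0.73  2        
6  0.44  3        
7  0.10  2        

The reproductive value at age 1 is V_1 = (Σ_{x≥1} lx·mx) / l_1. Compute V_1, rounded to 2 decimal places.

lx·mx for x ≥ 1: 4.8, 5.4, 5.34, 5.28, 1.46, 1.32, 0.2 → sum = 23.8
V_1 = 23.8 / l_1 = 23.8 / 0.96 = 24.791667… → 24.79

24.79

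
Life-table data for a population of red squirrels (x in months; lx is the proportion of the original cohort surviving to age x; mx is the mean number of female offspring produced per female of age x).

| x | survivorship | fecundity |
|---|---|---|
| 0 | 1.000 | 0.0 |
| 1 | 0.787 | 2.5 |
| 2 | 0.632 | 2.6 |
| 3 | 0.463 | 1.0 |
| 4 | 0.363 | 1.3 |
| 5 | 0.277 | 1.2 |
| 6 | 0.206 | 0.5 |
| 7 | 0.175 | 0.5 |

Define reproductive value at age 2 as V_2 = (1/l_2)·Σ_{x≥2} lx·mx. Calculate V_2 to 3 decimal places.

4.907

lx·mx for x ≥ 2: 1.6432, 0.463, 0.4719, 0.3324, 0.103, 0.0875 → sum = 3.101
V_2 = 3.101 / l_2 = 3.101 / 0.632 = 4.906646… → 4.907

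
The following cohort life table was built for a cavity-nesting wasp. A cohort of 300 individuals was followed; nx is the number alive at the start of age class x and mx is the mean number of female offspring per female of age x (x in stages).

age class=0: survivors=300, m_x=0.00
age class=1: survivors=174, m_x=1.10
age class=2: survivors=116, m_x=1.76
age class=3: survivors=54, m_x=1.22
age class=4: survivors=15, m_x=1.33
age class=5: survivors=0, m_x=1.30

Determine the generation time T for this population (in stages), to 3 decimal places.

lx = nx/n0 = nx/300: 1, 0.58, 0.38667…, 0.18, 0.05, 0
lx·mx: 0, 0.638, 0.680533…, 0.2196, 0.0665, 0 → R0 = 1.604633…
x·lx·mx: 0, 0.638, 1.361067…, 0.6588, 0.266, 0 → Σ = 2.923867…
T = 2.923867… / 1.604633… = 1.82214… → 1.822

1.822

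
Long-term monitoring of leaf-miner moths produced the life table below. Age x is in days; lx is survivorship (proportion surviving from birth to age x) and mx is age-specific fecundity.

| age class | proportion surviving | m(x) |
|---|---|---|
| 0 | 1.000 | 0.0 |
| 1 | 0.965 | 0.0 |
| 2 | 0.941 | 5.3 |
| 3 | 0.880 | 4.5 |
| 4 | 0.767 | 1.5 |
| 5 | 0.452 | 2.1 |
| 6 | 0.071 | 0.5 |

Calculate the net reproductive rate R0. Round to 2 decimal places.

lx·mx by age: 0, 0, 4.9873, 3.96, 1.1505, 0.9492, 0.0355
R0 = Σ lx·mx = 11.0825 → 11.08

11.08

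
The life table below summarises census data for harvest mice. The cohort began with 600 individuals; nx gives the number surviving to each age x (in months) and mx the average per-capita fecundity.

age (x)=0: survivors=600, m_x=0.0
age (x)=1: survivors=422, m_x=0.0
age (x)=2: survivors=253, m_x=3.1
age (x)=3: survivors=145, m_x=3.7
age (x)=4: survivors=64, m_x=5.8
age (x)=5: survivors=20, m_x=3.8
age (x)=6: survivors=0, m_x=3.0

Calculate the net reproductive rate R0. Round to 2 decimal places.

2.95

lx = nx/n0 = nx/600: 1, 0.70333…, 0.42167…, 0.24167…, 0.10667…, 0.03333…, 0
lx·mx by age: 0, 0, 1.307167…, 0.894167…, 0.618667…, 0.126667…, 0
R0 = Σ lx·mx = 2.946667… → 2.95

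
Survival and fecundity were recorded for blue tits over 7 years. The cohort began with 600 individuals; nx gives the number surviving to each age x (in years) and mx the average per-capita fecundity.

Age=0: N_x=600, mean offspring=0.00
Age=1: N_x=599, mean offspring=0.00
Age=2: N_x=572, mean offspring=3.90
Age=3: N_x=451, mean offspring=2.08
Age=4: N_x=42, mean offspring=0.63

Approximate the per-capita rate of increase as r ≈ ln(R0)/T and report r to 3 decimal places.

0.724

lx = nx/n0 = nx/600: 1, 0.99833…, 0.95333…, 0.75167…, 0.07
R0 = Σ lx·mx = 0 + 0 + 3.718… + 1.56347… + 0.0441 = 5.325567…
Σ x·lx·mx = 12.3028…; T = 12.3028…/5.325567… = 2.31014…
r ≈ ln(R0)/T = ln(5.325567…)/2.31014… = 0.72399… → 0.724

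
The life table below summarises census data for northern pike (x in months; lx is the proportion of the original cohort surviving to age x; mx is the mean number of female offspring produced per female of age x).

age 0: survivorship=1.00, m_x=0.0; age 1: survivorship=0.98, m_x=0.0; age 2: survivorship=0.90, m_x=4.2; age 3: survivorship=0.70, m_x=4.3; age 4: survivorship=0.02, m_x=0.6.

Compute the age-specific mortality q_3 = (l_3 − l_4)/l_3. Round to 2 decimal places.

0.97

q_3 = (l_3 − l_4) / l_3 = (0.7 − 0.02) / 0.7
     = 0.68 / 0.7 = 0.971429… → 0.97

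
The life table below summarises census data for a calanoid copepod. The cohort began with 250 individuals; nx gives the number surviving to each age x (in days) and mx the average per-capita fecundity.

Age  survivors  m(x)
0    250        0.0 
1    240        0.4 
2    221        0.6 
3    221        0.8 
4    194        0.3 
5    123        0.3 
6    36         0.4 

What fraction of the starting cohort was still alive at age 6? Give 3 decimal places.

l_6 = n_6/n_0 = 36/250 = 0.144 → 0.144

0.144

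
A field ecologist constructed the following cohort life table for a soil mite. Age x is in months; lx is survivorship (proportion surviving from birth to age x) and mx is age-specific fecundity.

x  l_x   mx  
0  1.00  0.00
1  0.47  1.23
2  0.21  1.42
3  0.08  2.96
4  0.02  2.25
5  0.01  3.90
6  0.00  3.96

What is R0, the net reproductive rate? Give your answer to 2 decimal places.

lx·mx by age: 0, 0.5781, 0.2982, 0.2368, 0.045, 0.039, 0
R0 = Σ lx·mx = 1.1971 → 1.20

1.20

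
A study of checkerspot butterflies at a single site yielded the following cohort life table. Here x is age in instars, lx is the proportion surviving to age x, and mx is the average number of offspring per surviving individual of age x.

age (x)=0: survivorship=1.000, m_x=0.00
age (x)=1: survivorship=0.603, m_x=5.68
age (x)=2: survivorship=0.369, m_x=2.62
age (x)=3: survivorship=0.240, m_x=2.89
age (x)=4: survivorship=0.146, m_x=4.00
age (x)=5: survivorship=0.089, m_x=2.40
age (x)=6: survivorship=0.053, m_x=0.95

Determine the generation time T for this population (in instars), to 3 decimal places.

lx·mx: 0, 3.42504, 0.96678, 0.6936, 0.584, 0.2136, 0.05035 → R0 = 5.93337
x·lx·mx: 0, 3.42504, 1.93356, 2.0808, 2.336, 1.068, 0.3021 → Σ = 11.1455
T = 11.1455 / 5.93337 = 1.878443… → 1.878

1.878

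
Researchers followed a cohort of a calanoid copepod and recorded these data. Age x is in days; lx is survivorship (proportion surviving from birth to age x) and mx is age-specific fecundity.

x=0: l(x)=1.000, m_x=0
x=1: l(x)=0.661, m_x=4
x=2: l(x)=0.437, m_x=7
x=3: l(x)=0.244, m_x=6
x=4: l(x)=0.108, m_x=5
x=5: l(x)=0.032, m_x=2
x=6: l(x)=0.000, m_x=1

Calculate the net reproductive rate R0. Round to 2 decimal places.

lx·mx by age: 0, 2.644, 3.059, 1.464, 0.54, 0.064, 0
R0 = Σ lx·mx = 7.771 → 7.77

7.77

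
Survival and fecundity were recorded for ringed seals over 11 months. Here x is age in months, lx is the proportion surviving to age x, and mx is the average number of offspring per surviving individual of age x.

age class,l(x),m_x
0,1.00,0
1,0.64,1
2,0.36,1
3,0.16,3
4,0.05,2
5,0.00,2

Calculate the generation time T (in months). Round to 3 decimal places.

2.025

lx·mx: 0, 0.64, 0.36, 0.48, 0.1, 0 → R0 = 1.58
x·lx·mx: 0, 0.64, 0.72, 1.44, 0.4, 0 → Σ = 3.2
T = 3.2 / 1.58 = 2.025316… → 2.025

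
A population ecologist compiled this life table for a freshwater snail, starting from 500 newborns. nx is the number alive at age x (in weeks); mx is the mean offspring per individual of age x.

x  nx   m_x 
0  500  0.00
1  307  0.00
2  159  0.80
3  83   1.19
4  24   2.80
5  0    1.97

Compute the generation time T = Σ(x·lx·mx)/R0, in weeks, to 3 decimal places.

2.795

lx = nx/n0 = nx/500: 1, 0.614, 0.318, 0.166, 0.048, 0
lx·mx: 0, 0, 0.2544, 0.19754, 0.1344, 0 → R0 = 0.58634
x·lx·mx: 0, 0, 0.5088, 0.59262, 0.5376, 0 → Σ = 1.63902
T = 1.63902 / 0.58634 = 2.795341… → 2.795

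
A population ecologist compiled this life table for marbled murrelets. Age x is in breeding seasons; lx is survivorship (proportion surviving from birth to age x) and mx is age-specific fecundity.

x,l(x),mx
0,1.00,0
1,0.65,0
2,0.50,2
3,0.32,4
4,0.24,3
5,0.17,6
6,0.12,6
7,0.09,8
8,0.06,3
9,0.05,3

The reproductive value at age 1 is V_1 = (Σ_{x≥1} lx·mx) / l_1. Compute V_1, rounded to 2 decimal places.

lx·mx for x ≥ 1: 0, 1, 1.28, 0.72, 1.02, 0.72, 0.72, 0.18, 0.15 → sum = 5.79
V_1 = 5.79 / l_1 = 5.79 / 0.65 = 8.907692… → 8.91

8.91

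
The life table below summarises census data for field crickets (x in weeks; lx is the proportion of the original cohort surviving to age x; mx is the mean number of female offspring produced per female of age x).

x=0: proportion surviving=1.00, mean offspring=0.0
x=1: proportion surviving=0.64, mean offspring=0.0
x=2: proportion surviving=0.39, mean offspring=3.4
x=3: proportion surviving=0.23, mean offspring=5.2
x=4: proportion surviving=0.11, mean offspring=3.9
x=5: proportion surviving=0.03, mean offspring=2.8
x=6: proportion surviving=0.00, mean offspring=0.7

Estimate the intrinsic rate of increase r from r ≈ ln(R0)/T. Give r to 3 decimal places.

R0 = Σ lx·mx = 0 + 0 + 1.326 + 1.196 + 0.429 + 0.084 + 0 = 3.035
Σ x·lx·mx = 8.376; T = 8.376/3.035 = 2.7598…
r ≈ ln(R0)/T = ln(3.035)/2.7598… = 0.40228… → 0.402

0.402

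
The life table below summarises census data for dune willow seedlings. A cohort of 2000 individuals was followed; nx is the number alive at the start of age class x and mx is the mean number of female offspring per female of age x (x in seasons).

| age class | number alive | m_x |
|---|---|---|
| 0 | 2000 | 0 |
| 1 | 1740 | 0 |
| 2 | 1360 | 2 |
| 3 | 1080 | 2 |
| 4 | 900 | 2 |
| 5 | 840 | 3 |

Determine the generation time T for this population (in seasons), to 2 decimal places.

3.45

lx = nx/n0 = nx/2000: 1, 0.87, 0.68, 0.54, 0.45, 0.42
lx·mx: 0, 0, 1.36, 1.08, 0.9, 1.26 → R0 = 4.6
x·lx·mx: 0, 0, 2.72, 3.24, 3.6, 6.3 → Σ = 15.86
T = 15.86 / 4.6 = 3.447826… → 3.45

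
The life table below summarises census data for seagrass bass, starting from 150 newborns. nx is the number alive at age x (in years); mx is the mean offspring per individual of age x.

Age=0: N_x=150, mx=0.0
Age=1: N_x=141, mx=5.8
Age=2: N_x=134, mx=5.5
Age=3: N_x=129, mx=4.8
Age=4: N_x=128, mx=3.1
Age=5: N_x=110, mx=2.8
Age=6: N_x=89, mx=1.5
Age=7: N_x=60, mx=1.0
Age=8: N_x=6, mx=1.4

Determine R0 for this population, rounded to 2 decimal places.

20.54

lx = nx/n0 = nx/150: 1, 0.94, 0.89333…, 0.86, 0.85333…, 0.73333…, 0.59333…, 0.4, 0.04
lx·mx by age: 0, 5.452, 4.913333…, 4.128, 2.645333…, 2.053333…, 0.89…, 0.4, 0.056
R0 = Σ lx·mx = 20.538… → 20.54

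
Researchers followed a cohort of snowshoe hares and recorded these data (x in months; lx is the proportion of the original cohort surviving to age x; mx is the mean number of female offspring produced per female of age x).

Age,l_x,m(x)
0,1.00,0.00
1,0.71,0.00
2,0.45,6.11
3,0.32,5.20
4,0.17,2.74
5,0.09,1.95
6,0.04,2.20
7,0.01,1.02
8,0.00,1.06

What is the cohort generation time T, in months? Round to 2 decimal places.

2.68

lx·mx: 0, 0, 2.7495, 1.664, 0.4658, 0.1755, 0.088, 0.0102, 0 → R0 = 5.153
x·lx·mx: 0, 0, 5.499, 4.992, 1.8632, 0.8775, 0.528, 0.0714, 0 → Σ = 13.8311
T = 13.8311 / 5.153 = 2.684087… → 2.68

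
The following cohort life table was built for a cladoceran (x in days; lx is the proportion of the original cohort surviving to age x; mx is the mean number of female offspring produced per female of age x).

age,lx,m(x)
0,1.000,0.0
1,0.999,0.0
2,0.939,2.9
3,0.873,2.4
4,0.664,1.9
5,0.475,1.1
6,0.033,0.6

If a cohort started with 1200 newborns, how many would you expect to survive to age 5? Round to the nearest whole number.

Expected survivors = N0 · l_5 = 1200 × 0.475 = 570 → 570

570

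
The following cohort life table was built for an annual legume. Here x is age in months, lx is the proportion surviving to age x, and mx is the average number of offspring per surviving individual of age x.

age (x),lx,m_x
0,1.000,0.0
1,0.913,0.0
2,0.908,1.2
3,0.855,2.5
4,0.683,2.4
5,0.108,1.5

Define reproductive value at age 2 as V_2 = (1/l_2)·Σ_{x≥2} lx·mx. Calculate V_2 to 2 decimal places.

5.54

lx·mx for x ≥ 2: 1.0896, 2.1375, 1.6392, 0.162 → sum = 5.0283
V_2 = 5.0283 / l_2 = 5.0283 / 0.908 = 5.537775… → 5.54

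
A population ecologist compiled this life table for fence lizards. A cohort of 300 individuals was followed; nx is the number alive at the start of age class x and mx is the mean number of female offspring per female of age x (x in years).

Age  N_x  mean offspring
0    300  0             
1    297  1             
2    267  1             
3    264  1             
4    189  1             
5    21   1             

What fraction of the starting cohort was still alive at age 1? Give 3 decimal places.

l_1 = n_1/n_0 = 297/300 = 0.99 → 0.990

0.990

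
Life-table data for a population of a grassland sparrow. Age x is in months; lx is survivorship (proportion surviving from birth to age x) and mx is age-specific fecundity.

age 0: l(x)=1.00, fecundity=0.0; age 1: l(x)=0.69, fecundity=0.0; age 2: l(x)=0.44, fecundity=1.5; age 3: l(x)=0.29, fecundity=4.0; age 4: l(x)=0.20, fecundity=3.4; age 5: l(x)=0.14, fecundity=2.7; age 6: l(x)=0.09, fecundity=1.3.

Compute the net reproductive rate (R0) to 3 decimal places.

lx·mx by age: 0, 0, 0.66, 1.16, 0.68, 0.378, 0.117
R0 = Σ lx·mx = 2.995 → 2.995

2.995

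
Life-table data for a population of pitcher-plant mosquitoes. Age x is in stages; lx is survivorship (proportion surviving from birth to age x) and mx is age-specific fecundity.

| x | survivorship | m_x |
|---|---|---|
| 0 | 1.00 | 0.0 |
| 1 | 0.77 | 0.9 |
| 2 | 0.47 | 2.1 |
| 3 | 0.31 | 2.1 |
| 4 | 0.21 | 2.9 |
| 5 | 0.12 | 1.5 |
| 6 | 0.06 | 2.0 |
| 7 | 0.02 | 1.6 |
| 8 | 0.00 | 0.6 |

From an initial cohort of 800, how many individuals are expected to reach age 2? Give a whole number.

Expected survivors = N0 · l_2 = 800 × 0.47 = 376 → 376

376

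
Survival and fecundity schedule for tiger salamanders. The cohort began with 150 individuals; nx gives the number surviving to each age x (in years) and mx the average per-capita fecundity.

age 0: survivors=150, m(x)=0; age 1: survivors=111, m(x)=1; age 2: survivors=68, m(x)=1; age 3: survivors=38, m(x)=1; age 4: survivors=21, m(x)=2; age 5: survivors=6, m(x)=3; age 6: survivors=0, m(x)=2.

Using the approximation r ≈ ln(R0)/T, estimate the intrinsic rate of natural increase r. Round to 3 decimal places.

lx = nx/n0 = nx/150: 1, 0.74, 0.45333…, 0.25333…, 0.14, 0.04, 0
R0 = Σ lx·mx = 0 + 0.74 + 0.45333… + 0.25333… + 0.28 + 0.12 + 0 = 1.846667…
Σ x·lx·mx = 4.126667…; T = 4.126667…/1.846667… = 2.23466…
r ≈ ln(R0)/T = ln(1.846667…)/2.23466… = 0.27449… → 0.274

0.274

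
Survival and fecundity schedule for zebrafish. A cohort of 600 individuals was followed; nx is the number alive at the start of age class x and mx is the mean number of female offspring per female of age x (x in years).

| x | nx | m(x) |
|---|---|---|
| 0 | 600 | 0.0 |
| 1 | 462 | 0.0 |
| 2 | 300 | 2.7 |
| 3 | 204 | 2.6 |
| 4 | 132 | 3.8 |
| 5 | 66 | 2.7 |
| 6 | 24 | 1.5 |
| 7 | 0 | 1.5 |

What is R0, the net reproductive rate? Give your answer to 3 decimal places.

lx = nx/n0 = nx/600: 1, 0.77, 0.5, 0.34, 0.22, 0.11, 0.04, 0
lx·mx by age: 0, 0, 1.35, 0.884, 0.836, 0.297, 0.06, 0
R0 = Σ lx·mx = 3.427 → 3.427

3.427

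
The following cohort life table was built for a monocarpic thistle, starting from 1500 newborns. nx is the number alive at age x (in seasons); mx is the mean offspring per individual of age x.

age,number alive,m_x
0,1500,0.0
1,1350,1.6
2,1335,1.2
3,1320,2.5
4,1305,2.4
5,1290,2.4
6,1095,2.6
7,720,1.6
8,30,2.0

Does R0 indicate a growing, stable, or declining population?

lx = nx/n0 = nx/1500: 1, 0.9, 0.89, 0.88, 0.87, 0.86, 0.73, 0.48, 0.02
R0 = Σ lx·mx = 0 + 1.44 + 1.068 + 2.2 + 2.088 + 2.064 + 1.898 + 0.768 + 0.04 = 11.566
R0 > 1, so the population is growing.

growing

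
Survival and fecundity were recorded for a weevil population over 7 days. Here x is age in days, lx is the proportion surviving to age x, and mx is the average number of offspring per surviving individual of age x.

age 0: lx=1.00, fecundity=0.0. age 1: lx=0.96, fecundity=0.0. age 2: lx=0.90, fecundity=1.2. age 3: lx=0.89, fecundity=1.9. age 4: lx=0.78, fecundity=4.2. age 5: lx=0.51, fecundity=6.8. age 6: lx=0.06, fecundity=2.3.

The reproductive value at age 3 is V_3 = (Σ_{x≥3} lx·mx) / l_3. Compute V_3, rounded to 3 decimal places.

lx·mx for x ≥ 3: 1.691, 3.276, 3.468, 0.138 → sum = 8.573
V_3 = 8.573 / l_3 = 8.573 / 0.89 = 9.632584… → 9.633

9.633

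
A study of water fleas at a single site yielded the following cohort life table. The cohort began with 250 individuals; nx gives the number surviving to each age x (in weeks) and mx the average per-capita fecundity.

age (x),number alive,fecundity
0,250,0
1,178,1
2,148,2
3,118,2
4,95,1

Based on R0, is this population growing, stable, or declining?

lx = nx/n0 = nx/250: 1, 0.712, 0.592, 0.472, 0.38
R0 = Σ lx·mx = 0 + 0.712 + 1.184 + 0.944 + 0.38 = 3.22
R0 > 1, so the population is growing.

growing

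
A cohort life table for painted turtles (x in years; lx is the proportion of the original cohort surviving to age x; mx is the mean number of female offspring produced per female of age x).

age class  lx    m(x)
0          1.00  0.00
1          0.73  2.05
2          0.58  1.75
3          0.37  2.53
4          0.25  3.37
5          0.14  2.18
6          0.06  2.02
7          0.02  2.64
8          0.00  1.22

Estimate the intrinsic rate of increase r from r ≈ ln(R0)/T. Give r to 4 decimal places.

R0 = Σ lx·mx = 0 + 1.4965 + 1.015 + 0.9361 + 0.8425 + 0.3052 + 0.1212 + 0.0528 + 0 = 4.7693
Σ x·lx·mx = 12.3276; T = 12.3276/4.7693 = 2.58478…
r ≈ ln(R0)/T = ln(4.7693)/2.58478… = 0.604384… → 0.6044

0.6044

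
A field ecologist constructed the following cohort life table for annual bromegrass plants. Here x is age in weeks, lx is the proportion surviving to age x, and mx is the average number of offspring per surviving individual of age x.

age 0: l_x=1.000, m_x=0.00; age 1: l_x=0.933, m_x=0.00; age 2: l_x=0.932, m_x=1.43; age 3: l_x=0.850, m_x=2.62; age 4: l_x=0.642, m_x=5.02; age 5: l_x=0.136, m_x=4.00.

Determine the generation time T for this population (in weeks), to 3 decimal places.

3.406

lx·mx: 0, 0, 1.33276, 2.227, 3.22284, 0.544 → R0 = 7.3266
x·lx·mx: 0, 0, 2.66552, 6.681, 12.89136, 2.72 → Σ = 24.95788
T = 24.95788 / 7.3266 = 3.406475… → 3.406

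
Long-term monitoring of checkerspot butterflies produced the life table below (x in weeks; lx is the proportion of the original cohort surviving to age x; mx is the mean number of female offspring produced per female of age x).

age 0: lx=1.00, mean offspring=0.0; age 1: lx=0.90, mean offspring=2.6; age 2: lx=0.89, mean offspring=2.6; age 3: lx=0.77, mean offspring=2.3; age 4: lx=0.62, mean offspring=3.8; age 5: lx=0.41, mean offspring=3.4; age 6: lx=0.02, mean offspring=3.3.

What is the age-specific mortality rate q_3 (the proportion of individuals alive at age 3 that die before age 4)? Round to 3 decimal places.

q_3 = (l_3 − l_4) / l_3 = (0.77 − 0.62) / 0.77
     = 0.15 / 0.77 = 0.194805… → 0.195

0.195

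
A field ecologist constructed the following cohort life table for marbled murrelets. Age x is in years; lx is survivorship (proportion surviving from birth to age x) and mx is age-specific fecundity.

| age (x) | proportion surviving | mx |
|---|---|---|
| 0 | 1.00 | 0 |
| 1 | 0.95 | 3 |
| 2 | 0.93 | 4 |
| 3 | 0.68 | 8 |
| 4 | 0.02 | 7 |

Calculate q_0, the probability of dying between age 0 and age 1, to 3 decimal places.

q_0 = (l_0 − l_1) / l_0 = (1 − 0.95) / 1
     = 0.05 / 1 = 0.05 → 0.050

0.050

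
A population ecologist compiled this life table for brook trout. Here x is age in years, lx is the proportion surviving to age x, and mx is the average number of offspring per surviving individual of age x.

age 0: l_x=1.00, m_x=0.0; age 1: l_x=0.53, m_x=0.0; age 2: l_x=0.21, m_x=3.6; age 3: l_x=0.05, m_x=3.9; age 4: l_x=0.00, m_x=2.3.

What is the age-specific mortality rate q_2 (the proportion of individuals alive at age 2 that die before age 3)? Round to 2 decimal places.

0.76

q_2 = (l_2 − l_3) / l_2 = (0.21 − 0.05) / 0.21
     = 0.16 / 0.21 = 0.761905… → 0.76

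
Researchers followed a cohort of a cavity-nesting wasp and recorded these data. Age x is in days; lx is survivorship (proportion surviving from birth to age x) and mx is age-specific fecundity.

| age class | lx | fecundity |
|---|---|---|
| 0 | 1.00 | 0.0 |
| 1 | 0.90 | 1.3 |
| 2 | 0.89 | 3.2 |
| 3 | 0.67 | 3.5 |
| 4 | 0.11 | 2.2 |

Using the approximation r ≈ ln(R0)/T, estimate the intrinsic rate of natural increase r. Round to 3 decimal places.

0.839

R0 = Σ lx·mx = 0 + 1.17 + 2.848 + 2.345 + 0.242 = 6.605
Σ x·lx·mx = 14.869; T = 14.869/6.605 = 2.25117…
r ≈ ln(R0)/T = ln(6.605)/2.25117… = 0.8386… → 0.839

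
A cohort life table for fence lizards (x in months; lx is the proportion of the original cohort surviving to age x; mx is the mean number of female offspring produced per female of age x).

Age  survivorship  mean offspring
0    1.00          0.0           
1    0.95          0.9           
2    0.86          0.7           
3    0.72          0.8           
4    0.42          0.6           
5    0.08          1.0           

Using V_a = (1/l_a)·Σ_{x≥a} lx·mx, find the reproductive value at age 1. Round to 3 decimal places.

lx·mx for x ≥ 1: 0.855, 0.602, 0.576, 0.252, 0.08 → sum = 2.365
V_1 = 2.365 / l_1 = 2.365 / 0.95 = 2.489474… → 2.489

2.489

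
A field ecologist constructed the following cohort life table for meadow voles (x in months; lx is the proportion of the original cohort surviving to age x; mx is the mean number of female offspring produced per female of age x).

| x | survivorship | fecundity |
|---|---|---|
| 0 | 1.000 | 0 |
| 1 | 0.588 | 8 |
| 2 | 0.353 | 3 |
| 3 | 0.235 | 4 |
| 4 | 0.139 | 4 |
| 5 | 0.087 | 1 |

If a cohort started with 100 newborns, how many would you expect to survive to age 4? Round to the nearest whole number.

14

Expected survivors = N0 · l_4 = 100 × 0.139 = 13.9 → 14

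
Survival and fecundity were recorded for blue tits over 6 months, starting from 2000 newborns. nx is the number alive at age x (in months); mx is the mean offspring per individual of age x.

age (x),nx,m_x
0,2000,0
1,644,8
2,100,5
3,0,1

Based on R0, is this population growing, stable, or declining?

growing

lx = nx/n0 = nx/2000: 1, 0.322, 0.05, 0
R0 = Σ lx·mx = 0 + 2.576 + 0.25 + 0 = 2.826
R0 > 1, so the population is growing.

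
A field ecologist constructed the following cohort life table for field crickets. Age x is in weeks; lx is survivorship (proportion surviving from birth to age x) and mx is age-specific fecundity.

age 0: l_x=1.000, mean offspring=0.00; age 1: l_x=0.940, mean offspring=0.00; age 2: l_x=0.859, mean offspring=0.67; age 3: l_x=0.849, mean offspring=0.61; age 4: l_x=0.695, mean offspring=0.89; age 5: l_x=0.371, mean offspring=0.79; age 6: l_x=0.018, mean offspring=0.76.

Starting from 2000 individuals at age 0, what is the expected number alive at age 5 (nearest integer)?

742

Expected survivors = N0 · l_5 = 2000 × 0.371 = 742 → 742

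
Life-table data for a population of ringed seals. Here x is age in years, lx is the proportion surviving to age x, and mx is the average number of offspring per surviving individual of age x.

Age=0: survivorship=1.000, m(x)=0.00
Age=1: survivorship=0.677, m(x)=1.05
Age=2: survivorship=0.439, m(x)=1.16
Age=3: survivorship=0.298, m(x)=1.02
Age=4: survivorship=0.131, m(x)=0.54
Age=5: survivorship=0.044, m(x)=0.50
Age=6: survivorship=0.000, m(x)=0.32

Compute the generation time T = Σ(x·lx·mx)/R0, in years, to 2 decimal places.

1.88

lx·mx: 0, 0.71085, 0.50924, 0.30396, 0.07074, 0.022, 0 → R0 = 1.61679
x·lx·mx: 0, 0.71085, 1.01848, 0.91188, 0.28296, 0.11, 0 → Σ = 3.03417
T = 3.03417 / 1.61679 = 1.876663… → 1.88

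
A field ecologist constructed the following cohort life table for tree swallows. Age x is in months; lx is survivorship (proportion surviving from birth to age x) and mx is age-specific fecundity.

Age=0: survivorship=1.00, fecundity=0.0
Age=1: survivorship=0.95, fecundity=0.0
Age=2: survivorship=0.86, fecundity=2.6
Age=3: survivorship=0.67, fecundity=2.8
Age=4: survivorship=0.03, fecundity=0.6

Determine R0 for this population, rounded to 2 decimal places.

lx·mx by age: 0, 0, 2.236, 1.876, 0.018
R0 = Σ lx·mx = 4.13 → 4.13

4.13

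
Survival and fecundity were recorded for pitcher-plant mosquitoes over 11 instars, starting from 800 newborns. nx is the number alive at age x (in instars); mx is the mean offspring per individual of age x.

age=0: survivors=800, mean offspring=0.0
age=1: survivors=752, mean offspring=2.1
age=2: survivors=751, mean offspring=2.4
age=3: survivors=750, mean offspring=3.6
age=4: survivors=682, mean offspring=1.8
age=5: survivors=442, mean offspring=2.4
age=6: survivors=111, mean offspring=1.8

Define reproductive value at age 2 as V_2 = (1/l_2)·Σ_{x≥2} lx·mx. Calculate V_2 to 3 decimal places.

9.308

lx = nx/n0 = nx/800: 1, 0.94, 0.93875, 0.9375, 0.8525, 0.5525, 0.13875
lx·mx for x ≥ 2: 2.253, 3.375, 1.5345, 1.326, 0.24975 → sum = 8.73825
V_2 = 8.73825 / l_2 = 8.73825 / 0.93875 = 9.308389… → 9.308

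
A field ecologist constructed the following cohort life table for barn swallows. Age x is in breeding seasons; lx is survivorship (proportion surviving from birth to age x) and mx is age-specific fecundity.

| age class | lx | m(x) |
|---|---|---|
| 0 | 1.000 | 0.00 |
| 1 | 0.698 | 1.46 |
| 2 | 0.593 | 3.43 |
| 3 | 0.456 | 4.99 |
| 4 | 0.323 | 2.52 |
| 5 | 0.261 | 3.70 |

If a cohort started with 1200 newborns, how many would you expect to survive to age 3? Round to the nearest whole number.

Expected survivors = N0 · l_3 = 1200 × 0.456 = 547.2 → 547

547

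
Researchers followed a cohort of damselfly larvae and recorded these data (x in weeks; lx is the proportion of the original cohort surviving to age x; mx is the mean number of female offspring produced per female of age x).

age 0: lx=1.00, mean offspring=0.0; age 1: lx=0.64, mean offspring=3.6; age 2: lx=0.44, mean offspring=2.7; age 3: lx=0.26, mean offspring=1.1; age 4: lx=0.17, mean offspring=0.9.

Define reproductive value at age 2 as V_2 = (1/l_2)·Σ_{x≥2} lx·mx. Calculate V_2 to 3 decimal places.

lx·mx for x ≥ 2: 1.188, 0.286, 0.153 → sum = 1.627
V_2 = 1.627 / l_2 = 1.627 / 0.44 = 3.697727… → 3.698

3.698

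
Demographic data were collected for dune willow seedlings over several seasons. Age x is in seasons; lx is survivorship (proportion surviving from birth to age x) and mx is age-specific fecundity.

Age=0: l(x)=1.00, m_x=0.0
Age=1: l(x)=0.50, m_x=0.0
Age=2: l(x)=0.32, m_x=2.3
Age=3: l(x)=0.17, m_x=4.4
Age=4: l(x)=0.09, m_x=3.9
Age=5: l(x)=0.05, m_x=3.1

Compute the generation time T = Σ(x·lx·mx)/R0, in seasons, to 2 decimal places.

2.96

lx·mx: 0, 0, 0.736, 0.748, 0.351, 0.155 → R0 = 1.99
x·lx·mx: 0, 0, 1.472, 2.244, 1.404, 0.775 → Σ = 5.895
T = 5.895 / 1.99 = 2.962312… → 2.96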